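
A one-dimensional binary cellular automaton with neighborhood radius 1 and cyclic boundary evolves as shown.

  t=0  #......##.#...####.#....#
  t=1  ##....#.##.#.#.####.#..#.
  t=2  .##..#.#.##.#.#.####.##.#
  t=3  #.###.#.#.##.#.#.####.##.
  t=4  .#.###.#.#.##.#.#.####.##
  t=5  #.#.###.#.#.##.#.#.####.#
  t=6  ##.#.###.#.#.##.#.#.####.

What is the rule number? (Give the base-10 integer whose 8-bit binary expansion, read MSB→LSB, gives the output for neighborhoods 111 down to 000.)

242

  nb ###: next=#  (t=0,i=15, bit7=1)
  nb ##.: next=#  (t=0,i=0, bit6=1)
  nb #.#: next=#  (t=0,i=9, bit5=1)
  nb #..: next=#  (t=0,i=1, bit4=1)
  nb .##: next=.  (t=0,i=7, bit3=0)
  nb .#.: next=.  (t=0,i=10, bit2=0)
  nb ..#: next=#  (t=0,i=6, bit1=1)
  nb ...: next=.  (t=0,i=2, bit0=0)
  bits 11110010 = 242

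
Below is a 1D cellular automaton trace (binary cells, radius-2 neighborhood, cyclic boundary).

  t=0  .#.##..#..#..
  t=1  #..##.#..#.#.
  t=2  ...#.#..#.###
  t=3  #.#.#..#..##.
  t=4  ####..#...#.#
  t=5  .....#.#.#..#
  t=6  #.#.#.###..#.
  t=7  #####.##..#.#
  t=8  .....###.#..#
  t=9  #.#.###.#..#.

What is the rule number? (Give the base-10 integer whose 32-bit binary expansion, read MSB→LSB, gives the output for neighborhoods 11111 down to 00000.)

  nb #####: next=.  (t=4,i=1, bit31=0)
  nb ####.: next=.  (t=4,i=2, bit30=0)
  nb ###.#: next=.  (t=7,i=4, bit29=0)
  nb ###..: next=.  (t=2,i=12, bit28=0)
  nb ##.##: next=#  (t=7,i=5, bit27=1)
  nb ##.#.: next=#  (t=1,i=5, bit26=1)
  nb ##..#: next=.  (t=0,i=5, bit25=0)
  nb ##...: next=#  (t=2,i=0, bit24=1)
  nb #.###: next=#  (t=2,i=10, bit23=1)
  nb #.##.: next=#  (t=0,i=3, bit22=1)
  nb #.#.#: next=#  (t=1,i=11, bit21=1)
  nb #.#..: next=.  (t=1,i=0, bit20=0)
  nb #..##: next=.  (t=1,i=2, bit19=0)
  nb #..#.: next=#  (t=0,i=6, bit18=1)
  nb #...#: next=.  (t=0,i=12, bit17=0)
  nb #....: next=.  (t=5,i=1, bit16=0)
  nb .####: next=.  (t=4,i=0, bit15=0)
  nb .###.: next=#  (t=2,i=11, bit14=1)
  nb .##.#: next=.  (t=1,i=4, bit13=0)
  nb .##..: next=#  (t=0,i=4, bit12=1)
  nb .#.##: next=.  (t=0,i=2, bit11=0)
  nb .#.#.: next=#  (t=1,i=10, bit10=1)
  nb .#..#: next=.  (t=0,i=8, bit9=0)
  nb .#...: next=#  (t=0,i=11, bit8=1)
  nb ..###: next=#  (t=8,i=5, bit7=1)
  nb ..##.: next=#  (t=1,i=3, bit6=1)
  nb ..#.#: next=.  (t=0,i=1, bit5=0)
  nb ..#..: next=.  (t=0,i=7, bit4=0)
  nb ...##: next=#  (t=8,i=4, bit3=1)
  nb ...#.: next=#  (t=0,i=0, bit2=1)
  nb ....#: next=.  (t=5,i=3, bit1=0)
  nb .....: next=#  (t=5,i=2, bit0=1)
  bits 00001101111001000101010111001101 = 233067981

233067981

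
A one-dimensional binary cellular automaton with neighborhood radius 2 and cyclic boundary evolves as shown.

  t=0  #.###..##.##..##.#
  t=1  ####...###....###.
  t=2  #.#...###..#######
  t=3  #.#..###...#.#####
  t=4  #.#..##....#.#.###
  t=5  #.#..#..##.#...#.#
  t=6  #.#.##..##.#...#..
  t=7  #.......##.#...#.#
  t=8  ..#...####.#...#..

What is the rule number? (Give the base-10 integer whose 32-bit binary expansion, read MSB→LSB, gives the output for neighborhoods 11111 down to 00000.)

3902103802

  #####|#  b31=1 t=2,i=13
  ####.|#  b30=1 t=1,i=2
  ###.#|#  b29=1 t=1,i=16
  ###..|.  b28=0 t=0,i=4
  ##.##|#  b27=1 t=0,i=1
  ##.#.|.  b26=0 t=2,i=1
  ##..#|.  b25=0 t=0,i=5
  ##...|.  b24=0 t=1,i=4
  #.###|#  b23=1 t=0,i=2
  #.##.|.  b22=0 t=0,i=10
  #.#.#|.  b21=0 t=4,i=13
  #.#..|#  b20=1 t=2,i=2
  #..##|.  b19=0 t=0,i=6
  #..#.|#  b18=1 t=5,i=4
  #...#|.  b17=0 t=1,i=5
  #....|#  b16=1 t=1,i=11
  .####|.  b15=0 t=1,i=1
  .###.|#  b14=1 t=0,i=3
  .##.#|#  b13=1 t=0,i=0
  .##..|.  b12=0 t=0,i=11
  .#.##|.  b11=0 t=3,i=12
  .#.#.|.  b10=0 t=4,i=12
  .#..#|.  b9=0 t=3,i=3
  .#...|.  b8=0 t=2,i=3
  ..###|#  b7=1 t=1,i=7
  ..##.|#  b6=1 t=0,i=7
  ..#.#|#  b5=1 t=3,i=11
  ..#..|#  b4=1 t=5,i=5
  ...##|#  b3=1 t=1,i=6
  ...#.|.  b2=0 t=3,i=10
  ....#|#  b1=1 t=1,i=12
  .....|.  b0=0 t=7,i=3
  bits 11101000100101010110000011111010 = 3902103802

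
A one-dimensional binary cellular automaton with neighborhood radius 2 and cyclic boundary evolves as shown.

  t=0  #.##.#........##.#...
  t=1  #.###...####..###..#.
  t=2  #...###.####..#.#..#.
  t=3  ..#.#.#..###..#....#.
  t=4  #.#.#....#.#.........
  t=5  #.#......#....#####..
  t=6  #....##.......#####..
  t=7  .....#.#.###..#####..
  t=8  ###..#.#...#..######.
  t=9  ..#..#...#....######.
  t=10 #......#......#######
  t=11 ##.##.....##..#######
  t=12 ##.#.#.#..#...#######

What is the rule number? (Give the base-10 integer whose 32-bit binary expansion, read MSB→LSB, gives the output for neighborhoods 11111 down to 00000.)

4116881633

  #####|#  b31=1 t=5,i=16
  ####.|#  b30=1 t=1,i=10
  ###.#|#  b29=1 t=2,i=6
  ###..|#  b28=1 t=1,i=4
  ##.##|.  b27=0 t=2,i=7
  ##.#.|#  b26=1 t=0,i=4
  ##..#|.  b25=0 t=1,i=12
  ##...|#  b24=1 t=1,i=5
  #.###|.  b23=0 t=1,i=2
  #.##.|#  b22=1 t=0,i=2
  #.#.#|#  b21=1 t=1,i=0
  #.#..|.  b20=0 t=0,i=5
  #..##|.  b19=0 t=1,i=13
  #..#.|.  b18=0 t=1,i=18
  #...#|#  b17=1 t=0,i=19
  #....|.  b16=0 t=0,i=7
  .####|#  b15=1 t=1,i=9
  .###.|.  b14=0 t=1,i=3
  .##.#|#  b13=1 t=0,i=3
  .##..|.  b12=0 t=6,i=6
  .#.##|.  b11=0 t=0,i=1
  .#.#.|.  b10=0 t=1,i=20
  .#..#|.  b9=0 t=2,i=17
  .#...|.  b8=0 t=0,i=6
  ..###|#  b7=1 t=1,i=8
  ..##.|#  b6=1 t=0,i=14
  ..#.#|#  b5=1 t=0,i=0
  ..#..|.  b4=0 t=3,i=14
  ...##|.  b3=0 t=0,i=13
  ...#.|.  b2=0 t=0,i=20
  ....#|.  b1=0 t=0,i=12
  .....|#  b0=1 t=0,i=8
  bits 11110101011000101010000011100001 = 4116881633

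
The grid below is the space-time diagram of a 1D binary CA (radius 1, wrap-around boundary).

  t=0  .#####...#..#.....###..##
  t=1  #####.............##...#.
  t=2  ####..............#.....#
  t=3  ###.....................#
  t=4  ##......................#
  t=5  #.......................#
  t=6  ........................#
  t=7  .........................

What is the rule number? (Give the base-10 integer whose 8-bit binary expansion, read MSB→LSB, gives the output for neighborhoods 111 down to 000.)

168

  ###|#  b7=1 t=0,i=2
  ##.|.  b6=0 t=0,i=5
  #.#|#  b5=1 t=0,i=0
  #..|.  b4=0 t=0,i=6
  .##|#  b3=1 t=0,i=1
  .#.|.  b2=0 t=0,i=9
  ..#|.  b1=0 t=0,i=8
  ...|.  b0=0 t=0,i=7
  bits 10101000 = 168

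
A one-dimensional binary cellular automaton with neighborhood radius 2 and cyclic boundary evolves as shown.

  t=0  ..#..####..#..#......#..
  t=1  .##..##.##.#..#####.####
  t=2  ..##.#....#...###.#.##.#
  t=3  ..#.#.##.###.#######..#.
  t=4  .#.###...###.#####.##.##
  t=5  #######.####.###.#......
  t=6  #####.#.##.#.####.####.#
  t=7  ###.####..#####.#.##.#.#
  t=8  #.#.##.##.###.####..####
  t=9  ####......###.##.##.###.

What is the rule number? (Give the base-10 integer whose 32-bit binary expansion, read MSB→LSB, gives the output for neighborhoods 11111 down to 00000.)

3080838621

  #####|#  b31=1 t=1,i=16
  ####.|.  b30=0 t=0,i=7
  ###.#|#  b29=1 t=1,i=18
  ###..|#  b28=1 t=0,i=8
  ##.##|.  b27=0 t=1,i=0
  ##.#.|#  b26=1 t=1,i=10
  ##..#|#  b25=1 t=0,i=9
  ##...|#  b24=1 t=4,i=6
  #.###|#  b23=1 t=1,i=20
  #.##.|.  b22=0 t=1,i=1
  #.#.#|#  b21=1 t=2,i=18
  #.#..|.  b20=0 t=1,i=11
  #..##|.  b19=0 t=0,i=4
  #..#.|.  b18=0 t=0,i=10
  #...#|.  b17=0 t=2,i=12
  #....|#  b16=1 t=0,i=16
  .####|#  b15=1 t=0,i=6
  .###.|#  b14=1 t=2,i=15
  .##.#|.  b13=0 t=1,i=6
  .##..|#  b12=1 t=1,i=2
  .#.##|#  b11=1 t=2,i=19
  .#.#.|#  b10=1 t=3,i=3
  .#..#|.  b9=0 t=0,i=3
  .#...|#  b8=1 t=0,i=15
  ..###|#  b7=1 t=0,i=5
  ..##.|#  b6=1 t=1,i=5
  ..#.#|.  b5=0 t=3,i=2
  ..#..|#  b4=1 t=0,i=2
  ...##|#  b3=1 t=2,i=13
  ...#.|#  b2=1 t=0,i=1
  ....#|.  b1=0 t=0,i=0
  .....|#  b0=1 t=0,i=17
  bits 10110111101000011101110111011101 = 3080838621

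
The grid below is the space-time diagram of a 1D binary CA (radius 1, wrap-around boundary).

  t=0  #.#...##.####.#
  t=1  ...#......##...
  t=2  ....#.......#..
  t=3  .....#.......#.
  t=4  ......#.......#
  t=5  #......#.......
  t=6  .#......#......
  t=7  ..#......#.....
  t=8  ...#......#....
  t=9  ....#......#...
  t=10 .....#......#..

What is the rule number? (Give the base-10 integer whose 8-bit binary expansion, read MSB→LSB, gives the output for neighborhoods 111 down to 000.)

144

  ### -> #   bit 7 = 1  t=0,i=10
  ##. -> .   bit 6 = 0  t=0,i=0
  #.# -> .   bit 5 = 0  t=0,i=1
  #.. -> #   bit 4 = 1  t=0,i=3
  .## -> .   bit 3 = 0  t=0,i=6
  .#. -> .   bit 2 = 0  t=0,i=2
  ..# -> .   bit 1 = 0  t=0,i=5
  ... -> .   bit 0 = 0  t=0,i=4
  bits 10010000 = 144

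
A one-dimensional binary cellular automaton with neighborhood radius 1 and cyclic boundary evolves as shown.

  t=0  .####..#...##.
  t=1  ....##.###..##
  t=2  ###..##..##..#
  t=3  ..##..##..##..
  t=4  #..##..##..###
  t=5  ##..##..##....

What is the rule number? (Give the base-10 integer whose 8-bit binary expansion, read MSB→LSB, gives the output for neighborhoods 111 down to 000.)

117

  [7] ### => .  t=0,i=2
  [6] ##. => #  t=0,i=4
  [5] #.# => #  t=1,i=6
  [4] #.. => #  t=0,i=5
  [3] .## => .  t=0,i=1
  [2] .#. => #  t=0,i=7
  [1] ..# => .  t=0,i=0
  [0] ... => #  t=0,i=9
  bits 01110101 = 117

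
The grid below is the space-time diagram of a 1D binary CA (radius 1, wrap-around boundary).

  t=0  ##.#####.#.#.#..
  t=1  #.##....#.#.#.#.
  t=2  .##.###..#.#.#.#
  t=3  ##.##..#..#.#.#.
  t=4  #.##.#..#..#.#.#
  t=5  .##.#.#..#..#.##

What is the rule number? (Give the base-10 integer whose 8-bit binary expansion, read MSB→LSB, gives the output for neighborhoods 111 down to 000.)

  ### -> .   bit 7 = 0  t=0,i=4
  ##. -> .   bit 6 = 0  t=0,i=1
  #.# -> #   bit 5 = 1  t=0,i=2
  #.. -> #   bit 4 = 1  t=0,i=14
  .## -> #   bit 3 = 1  t=0,i=0
  .#. -> .   bit 2 = 0  t=0,i=9
  ..# -> .   bit 1 = 0  t=0,i=15
  ... -> #   bit 0 = 1  t=1,i=5
  bits 00111001 = 57

57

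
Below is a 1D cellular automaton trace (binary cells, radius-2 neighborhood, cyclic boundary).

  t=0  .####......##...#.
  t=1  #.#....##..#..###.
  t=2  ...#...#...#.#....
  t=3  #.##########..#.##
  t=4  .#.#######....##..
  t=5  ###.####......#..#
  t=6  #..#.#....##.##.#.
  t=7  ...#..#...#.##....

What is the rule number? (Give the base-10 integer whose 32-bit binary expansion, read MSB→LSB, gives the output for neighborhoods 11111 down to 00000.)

2286586229

  ##### -> #   bit 31 = 1  t=3,i=4
  ####. -> .   bit 30 = 0  t=0,i=3
  ###.# -> .   bit 29 = 0  t=1,i=16
  ###.. -> .   bit 28 = 0  t=0,i=4
  ##.## -> #   bit 27 = 1  t=3,i=1
  ##.#. -> .   bit 26 = 0  t=1,i=17
  ##..# -> .   bit 25 = 0  t=1,i=9
  ##... -> .   bit 24 = 0  t=0,i=5
  #.### -> .   bit 23 = 0  t=3,i=2
  #.##. -> #   bit 22 = 1  t=6,i=13
  #.#.# -> .   bit 21 = 0  t=1,i=0
  #.#.. -> .   bit 20 = 0  t=1,i=2
  #..## -> #   bit 19 = 1  t=0,i=0
  #..#. -> .   bit 18 = 0  t=1,i=10
  #...# -> #   bit 17 = 1  t=0,i=14
  #.... -> .   bit 16 = 0  t=0,i=6
  .#### -> #   bit 15 = 1  t=0,i=2
  .###. -> .   bit 14 = 0  t=1,i=15
  .##.# -> .   bit 13 = 0  t=6,i=11
  .##.. -> .   bit 12 = 0  t=0,i=12
  .#.## -> #   bit 11 = 1  t=3,i=15
  .#.#. -> .   bit 10 = 0  t=1,i=1
  .#..# -> .   bit 9 = 0  t=0,i=17
  .#... -> #   bit 8 = 1  t=1,i=3
  ..### -> .   bit 7 = 0  t=0,i=1
  ..##. -> #   bit 6 = 1  t=0,i=11
  ..#.# -> #   bit 5 = 1  t=2,i=11
  ..#.. -> #   bit 4 = 1  t=0,i=16
  ...## -> .   bit 3 = 0  t=0,i=10
  ...#. -> #   bit 2 = 1  t=0,i=15
  ....# -> .   bit 1 = 0  t=0,i=9
  ..... -> #   bit 0 = 1  t=0,i=7
  bits 10001000010010101000100101110101 = 2286586229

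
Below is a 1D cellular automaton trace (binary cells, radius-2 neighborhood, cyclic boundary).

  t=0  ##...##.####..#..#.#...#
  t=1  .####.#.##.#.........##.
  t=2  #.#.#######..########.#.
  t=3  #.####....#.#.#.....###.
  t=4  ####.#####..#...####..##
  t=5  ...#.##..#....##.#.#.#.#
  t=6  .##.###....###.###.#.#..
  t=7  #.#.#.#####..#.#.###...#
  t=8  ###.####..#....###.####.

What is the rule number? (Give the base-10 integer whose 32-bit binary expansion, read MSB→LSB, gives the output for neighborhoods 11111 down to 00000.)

904640527

  [31] ##### => .  t=2,i=6
  [30] ####. => .  t=0,i=10
  [29] ###.# => #  t=1,i=4
  [28] ###.. => #  t=0,i=1
  [27] ##.## => .  t=0,i=7
  [26] ##.#. => #  t=1,i=5
  [25] ##..# => .  t=0,i=12
  [24] ##... => #  t=0,i=2
  [23] #.### => #  t=0,i=8
  [22] #.##. => #  t=1,i=8
  [21] #.#.# => #  t=1,i=6
  [20] #.#.. => .  t=0,i=19
  [19] #..## => #  t=1,i=0
  [18] #..#. => .  t=0,i=13
  [17] #...# => #  t=0,i=3
  [16] #.... => #  t=1,i=13
  [15] .#### => #  t=0,i=9
  [14] .###. => .  t=0,i=0
  [13] .##.# => #  t=0,i=6
  [12] .##.. => #  t=1,i=22
  [11] .#.## => #  t=1,i=7
  [10] .#.#. => .  t=0,i=18
  [9] .#..# => .  t=0,i=15
  [8] .#... => .  t=0,i=20
  [7] ..### => .  t=0,i=23
  [6] ..##. => .  t=0,i=5
  [5] ..#.# => .  t=0,i=17
  [4] ..#.. => .  t=0,i=14
  [3] ...## => #  t=0,i=4
  [2] ...#. => #  t=3,i=9
  [1] ....# => #  t=1,i=19
  [0] ..... => #  t=1,i=14
  bits 00110101111010111011100000001111 = 904640527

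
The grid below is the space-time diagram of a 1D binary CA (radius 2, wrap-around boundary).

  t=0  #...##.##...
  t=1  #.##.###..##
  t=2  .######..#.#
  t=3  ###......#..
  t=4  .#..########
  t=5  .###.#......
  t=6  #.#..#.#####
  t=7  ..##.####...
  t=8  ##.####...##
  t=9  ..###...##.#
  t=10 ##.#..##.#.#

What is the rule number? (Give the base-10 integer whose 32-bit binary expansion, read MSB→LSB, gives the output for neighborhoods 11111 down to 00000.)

  [31] ##### => .  t=2,i=3
  [30] ####. => .  t=2,i=5
  [29] ###.# => .  t=1,i=0
  [28] ###.. => .  t=1,i=7
  [27] ##.## => #  t=0,i=6
  [26] ##.#. => .  t=4,i=0
  [25] ##..# => .  t=1,i=8
  [24] ##... => .  t=0,i=9
  [23] #.### => #  t=1,i=5
  [22] #.##. => #  t=0,i=7
  [21] #.#.# => .  t=2,i=11
  [20] #.#.. => #  t=4,i=1
  [19] #..## => #  t=1,i=9
  [18] #..#. => .  t=2,i=8
  [17] #...# => #  t=0,i=2
  [16] #.... => #  t=3,i=4
  [15] .#### => #  t=2,i=2
  [14] .###. => #  t=1,i=6
  [13] .##.# => #  t=0,i=5
  [12] .##.. => .  t=0,i=8
  [11] .#.## => #  t=2,i=0
  [10] .#.#. => .  t=2,i=10
  [9] .#..# => #  t=3,i=10
  [8] .#... => .  t=0,i=1
  [7] ..### => .  t=1,i=10
  [6] ..##. => .  t=0,i=4
  [5] ..#.# => #  t=2,i=9
  [4] ..#.. => #  t=0,i=0
  [3] ...## => #  t=0,i=3
  [2] ...#. => #  t=0,i=11
  [1] ....# => #  t=3,i=7
  [0] ..... => #  t=3,i=5
  bits 00001000110110111110101000111111 = 148630079

148630079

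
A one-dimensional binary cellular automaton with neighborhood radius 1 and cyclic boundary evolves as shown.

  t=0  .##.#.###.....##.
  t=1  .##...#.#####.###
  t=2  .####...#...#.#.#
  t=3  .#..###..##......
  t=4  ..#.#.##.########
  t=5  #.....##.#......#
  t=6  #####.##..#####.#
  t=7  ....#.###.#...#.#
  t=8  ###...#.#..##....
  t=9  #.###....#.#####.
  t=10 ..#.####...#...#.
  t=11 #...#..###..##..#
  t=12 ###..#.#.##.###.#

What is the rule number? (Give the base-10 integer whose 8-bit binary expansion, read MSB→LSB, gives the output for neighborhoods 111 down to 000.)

  ###|.  b7=0 t=0,i=7
  ##.|#  b6=1 t=0,i=2
  #.#|.  b5=0 t=0,i=3
  #..|#  b4=1 t=0,i=9
  .##|#  b3=1 t=0,i=1
  .#.|.  b2=0 t=0,i=4
  ..#|.  b1=0 t=0,i=0
  ...|#  b0=1 t=0,i=10
  bits 01011001 = 89

89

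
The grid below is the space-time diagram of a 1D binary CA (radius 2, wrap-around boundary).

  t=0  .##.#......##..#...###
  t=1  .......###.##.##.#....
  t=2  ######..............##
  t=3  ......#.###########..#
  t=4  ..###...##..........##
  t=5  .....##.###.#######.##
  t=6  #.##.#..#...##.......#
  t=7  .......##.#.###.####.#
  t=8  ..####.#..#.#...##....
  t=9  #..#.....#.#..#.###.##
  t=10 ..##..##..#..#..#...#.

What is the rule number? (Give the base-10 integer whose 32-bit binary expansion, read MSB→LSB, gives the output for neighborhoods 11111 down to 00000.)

27694163

  ##### -> .   bit 31 = 0  t=2,i=0
  ####. -> .   bit 30 = 0  t=2,i=4
  ###.# -> .   bit 29 = 0  t=0,i=21
  ###.. -> .   bit 28 = 0  t=2,i=5
  ##.## -> .   bit 27 = 0  t=0,i=0
  ##.#. -> .   bit 26 = 0  t=0,i=3
  ##..# -> .   bit 25 = 0  t=0,i=13
  ##... -> #   bit 24 = 1  t=2,i=6
  #.### -> #   bit 23 = 1  t=3,i=8
  #.##. -> .   bit 22 = 0  t=0,i=1
  #.#.# -> #   bit 21 = 1  t=7,i=10
  #.#.. -> .   bit 20 = 0  t=0,i=4
  #..## -> .   bit 19 = 0  t=4,i=1
  #..#. -> #   bit 18 = 1  t=0,i=14
  #...# -> #   bit 17 = 1  t=0,i=17
  #.... -> .   bit 16 = 0  t=0,i=6
  .#### -> #   bit 15 = 1  t=2,i=21
  .###. -> .   bit 14 = 0  t=0,i=20
  .##.# -> .   bit 13 = 0  t=0,i=2
  .##.. -> #   bit 12 = 1  t=0,i=12
  .#.## -> .   bit 11 = 0  t=3,i=7
  .#.#. -> #   bit 10 = 1  t=8,i=11
  .#..# -> .   bit 9 = 0  t=6,i=6
  .#... -> .   bit 8 = 0  t=0,i=5
  ..### -> .   bit 7 = 0  t=0,i=19
  ..##. -> #   bit 6 = 1  t=0,i=11
  ..#.# -> .   bit 5 = 0  t=3,i=6
  ..#.. -> #   bit 4 = 1  t=0,i=15
  ...## -> .   bit 3 = 0  t=0,i=10
  ...#. -> .   bit 2 = 0  t=3,i=5
  ....# -> #   bit 1 = 1  t=0,i=9
  ..... -> #   bit 0 = 1  t=0,i=7
  bits 00000001101001101001010001010011 = 27694163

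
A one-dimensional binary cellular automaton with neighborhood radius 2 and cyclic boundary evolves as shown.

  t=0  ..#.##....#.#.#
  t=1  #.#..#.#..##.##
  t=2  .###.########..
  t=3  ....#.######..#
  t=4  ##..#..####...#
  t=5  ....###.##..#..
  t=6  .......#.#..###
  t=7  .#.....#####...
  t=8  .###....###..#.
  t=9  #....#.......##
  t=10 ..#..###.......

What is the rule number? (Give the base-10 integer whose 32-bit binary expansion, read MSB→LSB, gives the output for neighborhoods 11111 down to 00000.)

  ##### -> #   bit 31 = 1  t=2,i=7
  ####. -> #   bit 30 = 1  t=2,i=11
  ###.# -> .   bit 29 = 0  t=1,i=0
  ###.. -> .   bit 28 = 0  t=2,i=12
  ##.## -> #   bit 27 = 1  t=1,i=12
  ##.#. -> #   bit 26 = 1  t=1,i=1
  ##..# -> .   bit 25 = 0  t=3,i=12
  ##... -> .   bit 24 = 0  t=0,i=6
  #.### -> .   bit 23 = 0  t=1,i=13
  #.##. -> .   bit 22 = 0  t=0,i=4
  #.#.# -> .   bit 21 = 0  t=0,i=12
  #.#.. -> #   bit 20 = 1  t=0,i=14
  #..## -> #   bit 19 = 1  t=1,i=9
  #..#. -> .   bit 18 = 0  t=0,i=1
  #...# -> #   bit 17 = 1  t=2,i=14
  #.... -> #   bit 16 = 1  t=0,i=7
  .#### -> #   bit 15 = 1  t=2,i=6
  .###. -> .   bit 14 = 0  t=1,i=14
  .##.# -> #   bit 13 = 1  t=1,i=11
  .##.. -> #   bit 12 = 1  t=0,i=5
  .#.## -> .   bit 11 = 0  t=0,i=3
  .#.#. -> #   bit 10 = 1  t=0,i=11
  .#..# -> #   bit 9 = 1  t=0,i=0
  .#... -> #   bit 8 = 1  t=3,i=0
  ..### -> .   bit 7 = 0  t=2,i=1
  ..##. -> #   bit 6 = 1  t=1,i=10
  ..#.# -> #   bit 5 = 1  t=0,i=2
  ..#.. -> #   bit 4 = 1  t=3,i=14
  ...## -> .   bit 3 = 0  t=2,i=0
  ...#. -> .   bit 2 = 0  t=0,i=9
  ....# -> .   bit 1 = 0  t=0,i=8
  ..... -> .   bit 0 = 0  t=5,i=0
  bits 11001100000110111011011101110000 = 3424368496

3424368496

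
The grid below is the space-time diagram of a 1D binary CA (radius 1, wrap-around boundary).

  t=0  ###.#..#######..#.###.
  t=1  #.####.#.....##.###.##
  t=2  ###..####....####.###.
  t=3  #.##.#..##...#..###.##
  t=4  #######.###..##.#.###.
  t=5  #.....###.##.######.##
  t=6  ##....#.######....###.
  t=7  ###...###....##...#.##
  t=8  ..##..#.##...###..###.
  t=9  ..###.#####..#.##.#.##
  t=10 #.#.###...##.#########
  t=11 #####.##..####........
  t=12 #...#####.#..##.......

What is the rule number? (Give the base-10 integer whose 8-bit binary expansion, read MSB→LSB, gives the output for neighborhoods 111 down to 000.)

124

  ### -> .   bit 7 = 0  t=0,i=1
  ##. -> #   bit 6 = 1  t=0,i=2
  #.# -> #   bit 5 = 1  t=0,i=3
  #.. -> #   bit 4 = 1  t=0,i=5
  .## -> #   bit 3 = 1  t=0,i=0
  .#. -> #   bit 2 = 1  t=0,i=4
  ..# -> .   bit 1 = 0  t=0,i=6
  ... -> .   bit 0 = 0  t=1,i=9
  bits 01111100 = 124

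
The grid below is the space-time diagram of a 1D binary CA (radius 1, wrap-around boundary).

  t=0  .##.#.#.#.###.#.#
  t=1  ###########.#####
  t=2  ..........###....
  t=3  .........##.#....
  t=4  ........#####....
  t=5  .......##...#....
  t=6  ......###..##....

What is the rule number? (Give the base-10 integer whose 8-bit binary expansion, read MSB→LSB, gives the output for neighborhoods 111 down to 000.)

  ###|.  b7=0 t=0,i=11
  ##.|#  b6=1 t=0,i=2
  #.#|#  b5=1 t=0,i=0
  #..|.  b4=0 t=2,i=13
  .##|#  b3=1 t=0,i=1
  .#.|#  b2=1 t=0,i=4
  ..#|#  b1=1 t=2,i=9
  ...|.  b0=0 t=2,i=0
  bits 01101110 = 110

110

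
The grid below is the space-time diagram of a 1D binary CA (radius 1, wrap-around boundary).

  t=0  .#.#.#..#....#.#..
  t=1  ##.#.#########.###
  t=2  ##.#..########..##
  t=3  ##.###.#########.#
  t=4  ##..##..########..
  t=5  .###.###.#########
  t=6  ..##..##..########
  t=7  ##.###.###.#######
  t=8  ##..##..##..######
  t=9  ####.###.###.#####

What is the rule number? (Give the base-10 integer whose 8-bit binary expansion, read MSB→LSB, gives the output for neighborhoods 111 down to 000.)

  ###|#  b7=1 t=1,i=0
  ##.|#  b6=1 t=1,i=1
  #.#|.  b5=0 t=0,i=2
  #..|#  b4=1 t=0,i=6
  .##|.  b3=0 t=1,i=5
  .#.|#  b2=1 t=0,i=1
  ..#|#  b1=1 t=0,i=0
  ...|#  b0=1 t=0,i=10
  bits 11010111 = 215

215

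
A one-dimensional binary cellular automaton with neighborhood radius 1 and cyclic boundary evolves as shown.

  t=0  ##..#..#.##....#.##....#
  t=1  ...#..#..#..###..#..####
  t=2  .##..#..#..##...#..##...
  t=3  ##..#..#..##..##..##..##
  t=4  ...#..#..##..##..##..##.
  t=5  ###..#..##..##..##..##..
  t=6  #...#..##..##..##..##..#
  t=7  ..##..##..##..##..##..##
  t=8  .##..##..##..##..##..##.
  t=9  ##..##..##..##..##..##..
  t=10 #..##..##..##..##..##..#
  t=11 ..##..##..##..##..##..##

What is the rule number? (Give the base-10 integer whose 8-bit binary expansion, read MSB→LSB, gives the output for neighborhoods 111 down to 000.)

  nb ###: next=.  (t=0,i=0, bit7=0)
  nb ##.: next=.  (t=0,i=1, bit6=0)
  nb #.#: next=.  (t=0,i=8, bit5=0)
  nb #..: next=.  (t=0,i=2, bit4=0)
  nb .##: next=#  (t=0,i=9, bit3=1)
  nb .#.: next=.  (t=0,i=4, bit2=0)
  nb ..#: next=#  (t=0,i=3, bit1=1)
  nb ...: next=#  (t=0,i=12, bit0=1)
  bits 00001011 = 11

11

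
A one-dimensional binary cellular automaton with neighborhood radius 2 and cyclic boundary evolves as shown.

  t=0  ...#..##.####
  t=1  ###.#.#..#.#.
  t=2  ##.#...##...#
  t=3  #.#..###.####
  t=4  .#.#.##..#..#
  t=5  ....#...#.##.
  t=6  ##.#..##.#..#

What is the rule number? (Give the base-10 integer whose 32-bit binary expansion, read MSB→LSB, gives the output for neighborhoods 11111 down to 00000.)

1166494413

  #####|.  b31=0 t=3,i=11
  ####.|#  b30=1 t=0,i=11
  ###.#|.  b29=0 t=1,i=2
  ###..|.  b28=0 t=0,i=12
  ##.##|.  b27=0 t=0,i=8
  ##.#.|#  b26=1 t=1,i=3
  ##..#|.  b25=0 t=4,i=7
  ##...|#  b24=1 t=0,i=0
  #.###|#  b23=1 t=0,i=9
  #.##.|.  b22=0 t=4,i=5
  #.#.#|.  b21=0 t=1,i=4
  #.#..|.  b20=0 t=1,i=6
  #..##|.  b19=0 t=0,i=5
  #..#.|#  b18=1 t=1,i=8
  #...#|#  b17=1 t=0,i=1
  #....|#  b16=1 t=5,i=0
  .####|.  b15=0 t=0,i=10
  .###.|#  b14=1 t=1,i=1
  .##.#|.  b13=0 t=0,i=7
  .##..|.  b12=0 t=2,i=8
  .#.##|#  b11=1 t=1,i=12
  .#.#.|.  b10=0 t=1,i=5
  .#..#|#  b9=1 t=0,i=4
  .#...|.  b8=0 t=2,i=4
  ..###|#  b7=1 t=2,i=12
  ..##.|#  b6=1 t=0,i=6
  ..#.#|.  b5=0 t=1,i=9
  ..#..|.  b4=0 t=0,i=3
  ...##|#  b3=1 t=2,i=6
  ...#.|#  b2=1 t=0,i=2
  ....#|.  b1=0 t=5,i=2
  .....|#  b0=1 t=5,i=1
  bits 01000101100001110100101011001101 = 1166494413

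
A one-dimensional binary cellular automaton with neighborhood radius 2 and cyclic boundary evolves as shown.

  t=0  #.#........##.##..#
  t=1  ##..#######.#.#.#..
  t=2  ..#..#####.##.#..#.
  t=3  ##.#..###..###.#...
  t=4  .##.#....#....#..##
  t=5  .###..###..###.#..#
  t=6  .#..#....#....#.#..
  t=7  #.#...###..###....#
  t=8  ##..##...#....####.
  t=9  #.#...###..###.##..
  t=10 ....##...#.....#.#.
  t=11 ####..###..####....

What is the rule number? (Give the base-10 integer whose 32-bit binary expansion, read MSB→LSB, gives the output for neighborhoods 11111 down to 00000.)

  ##### -> #   bit 31 = 1  t=1,i=6
  ####. -> #   bit 30 = 1  t=1,i=9
  ###.# -> .   bit 29 = 0  t=1,i=10
  ###.. -> .   bit 28 = 0  t=3,i=8
  ##.## -> .   bit 27 = 0  t=0,i=13
  ##.#. -> #   bit 26 = 1  t=0,i=1
  ##..# -> #   bit 25 = 1  t=0,i=16
  ##... -> #   bit 24 = 1  t=7,i=14
  #.### -> #   bit 23 = 1  t=5,i=1
  #.##. -> #   bit 22 = 1  t=0,i=14
  #.#.# -> #   bit 21 = 1  t=1,i=12
  #.#.. -> .   bit 20 = 0  t=0,i=2
  #..## -> .   bit 19 = 0  t=0,i=17
  #..#. -> .   bit 18 = 0  t=2,i=16
  #...# -> #   bit 17 = 1  t=2,i=0
  #.... -> #   bit 16 = 1  t=0,i=4
  .#### -> #   bit 15 = 1  t=1,i=5
  .###. -> .   bit 14 = 0  t=3,i=7
  .##.# -> #   bit 13 = 1  t=0,i=0
  .##.. -> .   bit 12 = 0  t=0,i=15
  .#.## -> .   bit 11 = 0  t=5,i=0
  .#.#. -> .   bit 10 = 0  t=1,i=13
  .#..# -> #   bit 9 = 1  t=1,i=17
  .#... -> .   bit 8 = 0  t=0,i=3
  ..### -> .   bit 7 = 0  t=1,i=4
  ..##. -> .   bit 6 = 0  t=0,i=11
  ..#.# -> .   bit 5 = 0  t=5,i=18
  ..#.. -> .   bit 4 = 0  t=2,i=2
  ...## -> #   bit 3 = 1  t=0,i=10
  ...#. -> #   bit 2 = 1  t=2,i=1
  ....# -> #   bit 1 = 1  t=0,i=9
  ..... -> #   bit 0 = 1  t=0,i=5
  bits 11000111111000111010001000001111 = 3353584143

3353584143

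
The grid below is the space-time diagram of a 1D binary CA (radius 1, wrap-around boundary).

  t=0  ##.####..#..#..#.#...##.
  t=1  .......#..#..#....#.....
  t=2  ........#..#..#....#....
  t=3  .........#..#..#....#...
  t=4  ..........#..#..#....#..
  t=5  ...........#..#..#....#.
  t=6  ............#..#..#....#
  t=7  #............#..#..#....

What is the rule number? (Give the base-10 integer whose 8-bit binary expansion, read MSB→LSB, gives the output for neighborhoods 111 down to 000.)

16

  ### -> .   bit 7 = 0  t=0,i=4
  ##. -> .   bit 6 = 0  t=0,i=1
  #.# -> .   bit 5 = 0  t=0,i=2
  #.. -> #   bit 4 = 1  t=0,i=7
  .## -> .   bit 3 = 0  t=0,i=0
  .#. -> .   bit 2 = 0  t=0,i=9
  ..# -> .   bit 1 = 0  t=0,i=8
  ... -> .   bit 0 = 0  t=0,i=19
  bits 00010000 = 16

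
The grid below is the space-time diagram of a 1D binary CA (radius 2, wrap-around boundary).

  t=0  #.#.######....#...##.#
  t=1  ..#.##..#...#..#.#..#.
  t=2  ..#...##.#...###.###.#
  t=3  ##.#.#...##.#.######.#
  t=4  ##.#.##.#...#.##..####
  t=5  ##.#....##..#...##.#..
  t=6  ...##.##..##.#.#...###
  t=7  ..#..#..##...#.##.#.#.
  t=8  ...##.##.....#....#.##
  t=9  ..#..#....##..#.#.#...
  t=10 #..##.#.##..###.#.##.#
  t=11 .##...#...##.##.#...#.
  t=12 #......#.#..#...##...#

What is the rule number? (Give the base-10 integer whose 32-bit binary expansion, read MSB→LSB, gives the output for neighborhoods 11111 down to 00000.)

  #####|.  b31=0 t=0,i=6
  ####.|#  b30=1 t=0,i=8
  ###.#|#  b29=1 t=2,i=15
  ###..|.  b28=0 t=0,i=9
  ##.##|#  b27=1 t=0,i=20
  ##.#.|.  b26=0 t=0,i=1
  ##..#|#  b25=1 t=1,i=6
  ##...|.  b24=0 t=0,i=10
  #.###|#  b23=1 t=0,i=4
  #.##.|.  b22=0 t=0,i=21
  #.#.#|#  b21=1 t=0,i=2
  #.#..|#  b20=1 t=1,i=17
  #..##|#  b19=1 t=4,i=17
  #..#.|#  b18=1 t=1,i=7
  #...#|.  b17=0 t=0,i=16
  #....|.  b16=0 t=0,i=11
  .####|#  b15=1 t=0,i=5
  .###.|#  b14=1 t=2,i=14
  .##.#|.  b13=0 t=0,i=0
  .##..|.  b12=0 t=1,i=5
  .#.##|.  b11=0 t=0,i=3
  .#.#.|.  b10=0 t=1,i=16
  .#..#|#  b9=1 t=1,i=13
  .#...|#  b8=1 t=0,i=15
  ..###|.  b7=0 t=2,i=13
  ..##.|.  b6=0 t=0,i=18
  ..#.#|#  b5=1 t=1,i=2
  ..#..|.  b4=0 t=0,i=14
  ...##|#  b3=1 t=0,i=17
  ...#.|.  b2=0 t=0,i=13
  ....#|#  b1=1 t=0,i=12
  .....|#  b0=1 t=8,i=10
  bits 01101010101111001100001100101011 = 1790755627

1790755627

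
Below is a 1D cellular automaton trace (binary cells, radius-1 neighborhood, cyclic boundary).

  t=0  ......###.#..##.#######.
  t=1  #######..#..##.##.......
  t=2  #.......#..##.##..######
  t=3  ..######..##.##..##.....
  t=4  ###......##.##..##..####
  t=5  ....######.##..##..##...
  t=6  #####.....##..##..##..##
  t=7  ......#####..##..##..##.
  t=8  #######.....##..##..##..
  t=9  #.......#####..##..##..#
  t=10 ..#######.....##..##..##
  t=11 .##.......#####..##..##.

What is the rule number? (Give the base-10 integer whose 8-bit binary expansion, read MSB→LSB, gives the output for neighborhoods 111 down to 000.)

43

  [7] ### => .  t=0,i=7
  [6] ##. => .  t=0,i=8
  [5] #.# => #  t=0,i=9
  [4] #.. => .  t=0,i=11
  [3] .## => #  t=0,i=6
  [2] .#. => .  t=0,i=10
  [1] ..# => #  t=0,i=5
  [0] ... => #  t=0,i=0
  bits 00101011 = 43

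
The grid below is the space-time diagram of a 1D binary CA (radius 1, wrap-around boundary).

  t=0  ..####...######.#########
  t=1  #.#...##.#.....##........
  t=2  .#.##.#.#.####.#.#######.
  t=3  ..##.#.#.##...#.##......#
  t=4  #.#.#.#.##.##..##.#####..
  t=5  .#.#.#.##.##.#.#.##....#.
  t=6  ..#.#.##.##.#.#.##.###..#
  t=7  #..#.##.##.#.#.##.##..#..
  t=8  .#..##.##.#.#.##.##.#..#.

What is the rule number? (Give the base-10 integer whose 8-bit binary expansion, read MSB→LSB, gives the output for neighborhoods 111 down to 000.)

57

  ###|.  b7=0 t=0,i=3
  ##.|.  b6=0 t=0,i=5
  #.#|#  b5=1 t=0,i=15
  #..|#  b4=1 t=0,i=0
  .##|#  b3=1 t=0,i=2
  .#.|.  b2=0 t=1,i=0
  ..#|.  b1=0 t=0,i=1
  ...|#  b0=1 t=0,i=7
  bits 00111001 = 57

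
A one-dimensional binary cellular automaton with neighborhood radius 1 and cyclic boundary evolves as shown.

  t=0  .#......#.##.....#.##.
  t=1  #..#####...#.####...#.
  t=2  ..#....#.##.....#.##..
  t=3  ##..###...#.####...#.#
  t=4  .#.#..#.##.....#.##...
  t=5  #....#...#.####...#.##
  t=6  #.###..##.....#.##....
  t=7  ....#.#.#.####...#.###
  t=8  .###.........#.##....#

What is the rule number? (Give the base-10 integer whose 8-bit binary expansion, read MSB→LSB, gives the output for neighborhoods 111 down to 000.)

67

  ###|.  b7=0 t=1,i=4
  ##.|#  b6=1 t=0,i=11
  #.#|.  b5=0 t=0,i=9
  #..|.  b4=0 t=0,i=2
  .##|.  b3=0 t=0,i=10
  .#.|.  b2=0 t=0,i=1
  ..#|#  b1=1 t=0,i=0
  ...|#  b0=1 t=0,i=3
  bits 01000011 = 67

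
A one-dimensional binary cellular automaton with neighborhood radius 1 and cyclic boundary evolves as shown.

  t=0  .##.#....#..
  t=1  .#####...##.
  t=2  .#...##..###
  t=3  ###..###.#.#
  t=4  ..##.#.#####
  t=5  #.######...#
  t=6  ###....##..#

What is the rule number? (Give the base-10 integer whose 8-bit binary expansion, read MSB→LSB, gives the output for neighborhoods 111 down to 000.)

  nb ###: next=.  (t=1,i=2, bit7=0)
  nb ##.: next=#  (t=0,i=2, bit6=1)
  nb #.#: next=#  (t=0,i=3, bit5=1)
  nb #..: next=#  (t=0,i=5, bit4=1)
  nb .##: next=#  (t=0,i=1, bit3=1)
  nb .#.: next=#  (t=0,i=4, bit2=1)
  nb ..#: next=.  (t=0,i=0, bit1=0)
  nb ...: next=.  (t=0,i=6, bit0=0)
  bits 01111100 = 124

124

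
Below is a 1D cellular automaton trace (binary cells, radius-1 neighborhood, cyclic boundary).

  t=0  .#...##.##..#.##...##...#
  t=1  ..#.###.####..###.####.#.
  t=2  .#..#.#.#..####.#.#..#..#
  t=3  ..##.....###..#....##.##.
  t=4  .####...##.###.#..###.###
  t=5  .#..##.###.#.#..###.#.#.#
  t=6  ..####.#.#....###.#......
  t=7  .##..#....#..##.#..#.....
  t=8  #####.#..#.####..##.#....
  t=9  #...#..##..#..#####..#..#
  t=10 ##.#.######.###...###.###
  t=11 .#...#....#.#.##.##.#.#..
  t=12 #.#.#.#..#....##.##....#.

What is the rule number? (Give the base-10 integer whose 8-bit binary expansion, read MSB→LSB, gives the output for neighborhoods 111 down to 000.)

90

  ###|.  b7=0 t=1,i=5
  ##.|#  b6=1 t=0,i=6
  #.#|.  b5=0 t=0,i=0
  #..|#  b4=1 t=0,i=2
  .##|#  b3=1 t=0,i=5
  .#.|.  b2=0 t=0,i=1
  ..#|#  b1=1 t=0,i=4
  ...|.  b0=0 t=0,i=3
  bits 01011010 = 90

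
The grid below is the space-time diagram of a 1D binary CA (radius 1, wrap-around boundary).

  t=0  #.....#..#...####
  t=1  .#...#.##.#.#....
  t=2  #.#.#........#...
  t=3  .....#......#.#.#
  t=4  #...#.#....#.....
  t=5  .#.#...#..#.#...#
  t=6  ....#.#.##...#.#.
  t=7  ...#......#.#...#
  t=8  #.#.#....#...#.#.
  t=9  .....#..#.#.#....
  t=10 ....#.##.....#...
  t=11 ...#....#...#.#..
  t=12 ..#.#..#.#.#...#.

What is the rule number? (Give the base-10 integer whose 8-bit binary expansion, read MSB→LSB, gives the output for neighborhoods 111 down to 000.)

18

  [7] ### => .  t=0,i=14
  [6] ##. => .  t=0,i=0
  [5] #.# => .  t=1,i=6
  [4] #.. => #  t=0,i=1
  [3] .## => .  t=0,i=13
  [2] .#. => .  t=0,i=6
  [1] ..# => #  t=0,i=5
  [0] ... => .  t=0,i=2
  bits 00010010 = 18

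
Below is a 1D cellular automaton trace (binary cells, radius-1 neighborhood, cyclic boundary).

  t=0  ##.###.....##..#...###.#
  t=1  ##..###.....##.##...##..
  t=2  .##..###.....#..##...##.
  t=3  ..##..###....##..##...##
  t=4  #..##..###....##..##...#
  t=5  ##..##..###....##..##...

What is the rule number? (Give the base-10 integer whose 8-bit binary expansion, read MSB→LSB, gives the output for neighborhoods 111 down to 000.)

212

  ###|#  b7=1 t=0,i=0
  ##.|#  b6=1 t=0,i=1
  #.#|.  b5=0 t=0,i=2
  #..|#  b4=1 t=0,i=6
  .##|.  b3=0 t=0,i=3
  .#.|#  b2=1 t=0,i=15
  ..#|.  b1=0 t=0,i=10
  ...|.  b0=0 t=0,i=7
  bits 11010100 = 212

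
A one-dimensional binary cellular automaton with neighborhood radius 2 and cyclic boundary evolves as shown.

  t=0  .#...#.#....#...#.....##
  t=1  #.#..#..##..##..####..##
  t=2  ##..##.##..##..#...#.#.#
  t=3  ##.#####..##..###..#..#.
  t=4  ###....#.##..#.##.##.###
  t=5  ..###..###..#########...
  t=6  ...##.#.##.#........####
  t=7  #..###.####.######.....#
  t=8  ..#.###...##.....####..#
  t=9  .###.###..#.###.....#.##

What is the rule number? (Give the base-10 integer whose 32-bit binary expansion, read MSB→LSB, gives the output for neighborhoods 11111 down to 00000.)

  ##### -> .   bit 31 = 0  t=3,i=5
  ####. -> .   bit 30 = 0  t=1,i=18
  ###.# -> #   bit 29 = 1  t=1,i=0
  ###.. -> #   bit 28 = 1  t=1,i=19
  ##.## -> #   bit 27 = 1  t=2,i=6
  ##.#. -> #   bit 26 = 1  t=0,i=0
  ##..# -> .   bit 25 = 0  t=1,i=10
  ##... -> #   bit 24 = 1  t=4,i=3
  #.### -> .   bit 23 = 0  t=2,i=23
  #.##. -> #   bit 22 = 1  t=2,i=7
  #.#.# -> .   bit 21 = 0  t=2,i=21
  #.#.. -> .   bit 20 = 0  t=0,i=1
  #..## -> #   bit 19 = 1  t=1,i=7
  #..#. -> #   bit 18 = 1  t=1,i=4
  #...# -> .   bit 17 = 0  t=0,i=3
  #.... -> #   bit 16 = 1  t=0,i=9
  .#### -> .   bit 15 = 0  t=1,i=17
  .###. -> #   bit 14 = 1  t=1,i=23
  .##.# -> #   bit 13 = 1  t=0,i=23
  .##.. -> .   bit 12 = 0  t=1,i=9
  .#.## -> #   bit 11 = 1  t=2,i=22
  .#.#. -> .   bit 10 = 0  t=0,i=6
  .#..# -> .   bit 9 = 0  t=1,i=3
  .#... -> #   bit 8 = 1  t=0,i=2
  ..### -> .   bit 7 = 0  t=1,i=16
  ..##. -> #   bit 6 = 1  t=0,i=22
  ..#.# -> #   bit 5 = 1  t=0,i=5
  ..#.. -> #   bit 4 = 1  t=0,i=12
  ...## -> .   bit 3 = 0  t=0,i=21
  ...#. -> .   bit 2 = 0  t=0,i=4
  ....# -> .   bit 1 = 0  t=0,i=10
  ..... -> #   bit 0 = 1  t=0,i=19
  bits 00111101010011010110100101110001 = 1028483441

1028483441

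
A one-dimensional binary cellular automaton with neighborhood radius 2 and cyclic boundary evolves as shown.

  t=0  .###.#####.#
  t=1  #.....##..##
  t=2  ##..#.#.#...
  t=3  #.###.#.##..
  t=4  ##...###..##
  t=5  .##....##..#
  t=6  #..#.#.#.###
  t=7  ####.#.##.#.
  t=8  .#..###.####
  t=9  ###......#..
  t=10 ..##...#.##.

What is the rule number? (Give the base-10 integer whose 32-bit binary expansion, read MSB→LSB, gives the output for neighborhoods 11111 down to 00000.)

  #####|#  b31=1 t=0,i=7
  ####.|.  b30=0 t=0,i=8
  ###.#|.  b29=0 t=0,i=3
  ###..|#  b28=1 t=1,i=0
  ##.##|.  b27=0 t=0,i=4
  ##.#.|#  b26=1 t=0,i=10
  ##..#|#  b25=1 t=1,i=8
  ##...|#  b24=1 t=1,i=1
  #.###|.  b23=0 t=0,i=1
  #.##.|.  b22=0 t=3,i=8
  #.#.#|#  b21=1 t=0,i=11
  #.#..|#  b20=1 t=2,i=8
  #..##|.  b19=0 t=1,i=9
  #..#.|#  b18=1 t=2,i=3
  #...#|.  b17=0 t=2,i=10
  #....|.  b16=0 t=1,i=2
  .####|#  b15=1 t=0,i=6
  .###.|.  b14=0 t=0,i=2
  .##.#|#  b13=1 t=7,i=8
  .##..|.  b12=0 t=1,i=7
  .#.##|#  b11=1 t=0,i=0
  .#.#.|.  b10=0 t=2,i=5
  .#..#|#  b9=1 t=8,i=2
  .#...|#  b8=1 t=2,i=9
  ..###|.  b7=0 t=1,i=10
  ..##.|#  b6=1 t=1,i=6
  ..#.#|#  b5=1 t=2,i=4
  ..#..|#  b4=1 t=9,i=9
  ...##|.  b3=0 t=1,i=5
  ...#.|.  b2=0 t=9,i=8
  ....#|#  b1=1 t=1,i=4
  .....|.  b0=0 t=1,i=3
  bits 10010111001101001010101101110010 = 2536811378

2536811378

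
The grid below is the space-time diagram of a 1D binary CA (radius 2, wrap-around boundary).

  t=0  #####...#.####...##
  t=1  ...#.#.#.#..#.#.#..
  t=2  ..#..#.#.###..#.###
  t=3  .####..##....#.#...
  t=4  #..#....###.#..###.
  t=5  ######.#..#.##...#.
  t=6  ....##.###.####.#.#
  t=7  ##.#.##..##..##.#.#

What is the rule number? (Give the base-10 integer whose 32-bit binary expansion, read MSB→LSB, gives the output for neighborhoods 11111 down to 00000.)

1769290524

  [31] ##### => .  t=0,i=0
  [30] ####. => #  t=0,i=3
  [29] ###.# => #  t=4,i=10
  [28] ###.. => .  t=0,i=4
  [27] ##.## => #  t=6,i=6
  [26] ##.#. => .  t=4,i=11
  [25] ##..# => .  t=2,i=0
  [24] ##... => #  t=0,i=5
  [23] #.### => .  t=0,i=10
  [22] #.##. => #  t=5,i=12
  [21] #.#.# => #  t=1,i=5
  [20] #.#.. => #  t=1,i=9
  [19] #..## => .  t=3,i=6
  [18] #..#. => #  t=1,i=11
  [17] #...# => .  t=0,i=6
  [16] #.... => #  t=1,i=18
  [15] .#### => .  t=0,i=11
  [14] .###. => .  t=2,i=10
  [13] .##.# => #  t=6,i=5
  [12] .##.. => #  t=3,i=8
  [11] .#.## => #  t=0,i=9
  [10] .#.#. => .  t=1,i=4
  [9] .#..# => #  t=1,i=10
  [8] .#... => #  t=1,i=17
  [7] ..### => .  t=0,i=17
  [6] ..##. => .  t=3,i=7
  [5] ..#.# => .  t=0,i=8
  [4] ..#.. => #  t=2,i=2
  [3] ...## => #  t=0,i=16
  [2] ...#. => #  t=0,i=7
  [1] ....# => .  t=1,i=1
  [0] ..... => .  t=1,i=0
  bits 01101001011101010011101100011100 = 1769290524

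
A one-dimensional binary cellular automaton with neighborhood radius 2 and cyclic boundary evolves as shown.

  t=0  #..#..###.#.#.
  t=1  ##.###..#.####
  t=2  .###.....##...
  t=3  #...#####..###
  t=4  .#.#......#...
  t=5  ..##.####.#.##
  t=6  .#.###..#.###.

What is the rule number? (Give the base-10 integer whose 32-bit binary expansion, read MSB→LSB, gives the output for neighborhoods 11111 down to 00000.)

  [31] ##### => .  t=1,i=12
  [30] ####. => .  t=1,i=0
  [29] ###.# => #  t=0,i=8
  [28] ###.. => .  t=1,i=5
  [27] ##.## => #  t=1,i=2
  [26] ##.#. => .  t=0,i=9
  [25] ##..# => .  t=1,i=6
  [24] ##... => #  t=2,i=4
  [23] #.### => #  t=1,i=3
  [22] #.##. => #  t=5,i=12
  [21] #.#.# => #  t=0,i=10
  [20] #.#.. => #  t=0,i=0
  [19] #..## => #  t=0,i=5
  [18] #..#. => .  t=0,i=2
  [17] #...# => .  t=3,i=2
  [16] #.... => #  t=2,i=5
  [15] .#### => .  t=1,i=11
  [14] .###. => .  t=0,i=7
  [13] .##.# => #  t=5,i=3
  [12] .##.. => .  t=2,i=10
  [11] .#.## => #  t=1,i=9
  [10] .#.#. => #  t=0,i=11
  [9] .#..# => #  t=0,i=1
  [8] .#... => .  t=4,i=4
  [7] ..### => .  t=0,i=6
  [6] ..##. => .  t=2,i=9
  [5] ..#.# => .  t=1,i=8
  [4] ..#.. => #  t=0,i=3
  [3] ...## => #  t=2,i=0
  [2] ...#. => .  t=4,i=0
  [1] ....# => #  t=2,i=7
  [0] ..... => #  t=2,i=6
  bits 00101001111110010010111000011011 = 704196123

704196123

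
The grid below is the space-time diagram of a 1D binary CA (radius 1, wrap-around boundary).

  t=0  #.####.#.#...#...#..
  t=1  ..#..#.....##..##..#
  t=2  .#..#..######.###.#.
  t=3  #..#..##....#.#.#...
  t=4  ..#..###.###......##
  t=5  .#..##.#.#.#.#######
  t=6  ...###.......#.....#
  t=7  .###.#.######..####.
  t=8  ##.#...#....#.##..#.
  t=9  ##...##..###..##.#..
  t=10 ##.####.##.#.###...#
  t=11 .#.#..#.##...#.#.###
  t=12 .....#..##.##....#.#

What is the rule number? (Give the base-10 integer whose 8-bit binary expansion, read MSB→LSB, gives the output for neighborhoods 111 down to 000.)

  nb ###: next=.  (t=0,i=3, bit7=0)
  nb ##.: next=#  (t=0,i=5, bit6=1)
  nb #.#: next=.  (t=0,i=1, bit5=0)
  nb #..: next=.  (t=0,i=10, bit4=0)
  nb .##: next=#  (t=0,i=2, bit3=1)
  nb .#.: next=.  (t=0,i=0, bit2=0)
  nb ..#: next=#  (t=0,i=12, bit1=1)
  nb ...: next=#  (t=0,i=11, bit0=1)
  bits 01001011 = 75

75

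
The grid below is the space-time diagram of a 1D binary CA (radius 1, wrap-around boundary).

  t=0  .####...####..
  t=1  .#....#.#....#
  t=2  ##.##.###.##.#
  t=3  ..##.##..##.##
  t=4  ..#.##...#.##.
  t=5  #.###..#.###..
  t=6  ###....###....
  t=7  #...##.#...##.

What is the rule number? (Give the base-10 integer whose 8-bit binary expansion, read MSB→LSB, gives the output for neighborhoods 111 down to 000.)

45

  nb ###: next=.  (t=0,i=2, bit7=0)
  nb ##.: next=.  (t=0,i=4, bit6=0)
  nb #.#: next=#  (t=1,i=0, bit5=1)
  nb #..: next=.  (t=0,i=5, bit4=0)
  nb .##: next=#  (t=0,i=1, bit3=1)
  nb .#.: next=#  (t=1,i=1, bit2=1)
  nb ..#: next=.  (t=0,i=0, bit1=0)
  nb ...: next=#  (t=0,i=6, bit0=1)
  bits 00101101 = 45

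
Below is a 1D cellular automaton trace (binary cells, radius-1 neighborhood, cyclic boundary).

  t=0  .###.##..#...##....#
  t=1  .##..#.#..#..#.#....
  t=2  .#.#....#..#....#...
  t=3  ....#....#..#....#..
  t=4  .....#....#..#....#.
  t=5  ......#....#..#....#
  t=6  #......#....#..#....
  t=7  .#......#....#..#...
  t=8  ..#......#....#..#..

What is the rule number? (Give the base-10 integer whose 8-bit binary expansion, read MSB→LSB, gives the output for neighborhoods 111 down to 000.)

152

  nb ###: next=#  (t=0,i=2, bit7=1)
  nb ##.: next=.  (t=0,i=3, bit6=0)
  nb #.#: next=.  (t=0,i=0, bit5=0)
  nb #..: next=#  (t=0,i=7, bit4=1)
  nb .##: next=#  (t=0,i=1, bit3=1)
  nb .#.: next=.  (t=0,i=9, bit2=0)
  nb ..#: next=.  (t=0,i=8, bit1=0)
  nb ...: next=.  (t=0,i=11, bit0=0)
  bits 10011000 = 152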